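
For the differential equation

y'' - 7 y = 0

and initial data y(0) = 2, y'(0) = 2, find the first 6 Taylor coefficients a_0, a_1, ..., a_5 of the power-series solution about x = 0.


Ansatz: y(x) = sum_{n>=0} a_n x^n, so y'(x) = sum_{n>=1} n a_n x^(n-1) and y''(x) = sum_{n>=2} n(n-1) a_n x^(n-2).
Substitute into P(x) y'' + Q(x) y' + R(x) y = 0 with P(x) = 1, Q(x) = 0, R(x) = -7, and match powers of x.
Initial conditions: a_0 = 2, a_1 = 2.
Setting the coefficient of each power of x to zero and solving order by order (substituting the coefficients already found):
  x^0: 2 a_2 - 7 a_0 = 0  ->  2 a_2 = 7 a_0 = 14  ->  a_2 = 7
  x^1: 6 a_3 - 7 a_1 = 0  ->  6 a_3 = 7 a_1 = 14  ->  a_3 = 7/3
  x^2: 12 a_4 - 7 a_2 = 0  ->  12 a_4 = 7 a_2 = 49  ->  a_4 = 49/12
  x^3: 20 a_5 - 7 a_3 = 0  ->  20 a_5 = 7 a_3 = 49/3  ->  a_5 = 49/60
Truncated series: y(x) = 2 + 2 x + 7 x^2 + (7/3) x^3 + (49/12) x^4 + (49/60) x^5 + O(x^6).

a_0 = 2; a_1 = 2; a_2 = 7; a_3 = 7/3; a_4 = 49/12; a_5 = 49/60


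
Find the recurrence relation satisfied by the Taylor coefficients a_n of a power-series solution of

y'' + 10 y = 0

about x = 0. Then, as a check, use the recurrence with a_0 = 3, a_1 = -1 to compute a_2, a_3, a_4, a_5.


Substitute y = sum_n a_n x^n into y'' + (const) y = 0.
y''(x) = sum_{n>=0} (n+2)(n+1) a_{n+2} x^n.
The ODE becomes sum_n [(n+2)(n+1) a_{n+2} + 10 a_n] x^n = 0.
Setting each coefficient to zero gives the recurrence:
  (n+2)(n+1) a_{n+2} + 10 a_n = 0,
  a_{n+2} = -10 / ((n+1)(n+2)) a_n.

Check with a_0 = 3, a_1 = -1 (apply the recurrence for n = 0, 1, 2, 3): a_0 = 3, a_1 = -1, a_2 = -15, a_3 = 5/3, a_4 = 25/2, a_5 = -5/6.

a_{n+2} = -10/((n+1)(n+2)) * a_n; check: a_0 = 3, a_1 = -1, a_2 = -15, a_3 = 5/3, a_4 = 25/2, a_5 = -5/6


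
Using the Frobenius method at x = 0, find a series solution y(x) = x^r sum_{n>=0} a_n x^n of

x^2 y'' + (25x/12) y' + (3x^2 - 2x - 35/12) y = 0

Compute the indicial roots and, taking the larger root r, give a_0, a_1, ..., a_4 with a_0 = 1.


Write in Frobenius form y'' + (p(x)/x) y' + (q(x)/x^2) y = 0:
  p(x) = 25/12,  q(x) = 3x^2 - 2x - 35/12.
Indicial equation: r(r-1) + (25/12) r + (-35/12) = 0 -> roots r_1 = 5/4, r_2 = -7/3.
Take r = r_1 = 5/4. Let y(x) = x^r sum_{n>=0} a_n x^n with a_0 = 1.
Substitute y = x^r sum a_n x^n and match x^{r+n}. The recurrence is
  D(n) a_n - 2 a_{n-1} + 3 a_{n-2} = 0,  where D(n) = (r+n)(r+n-1) + (25/12)(r+n) + (-35/12).
  a_n = [2 a_{n-1} - 3 a_{n-2}] / D(n).
Since the indicial polynomial factors as (r - r_1)(r - r_2), D(n) = (r_1 + n - r_1)(r_1 + n - r_2) = n(n + 43/12).
Evaluating step by step (a_0 = 1):
  n = 1: D(1) = 1(1 + 43/12) = 55/12; numerator = 2(1) = 2; a_1 = (2)/(55/12) = 24/55
  n = 2: D(2) = 2(2 + 43/12) = 67/6; numerator = 2(24/55) - 3(1) = -117/55; a_2 = (-117/55)/(67/6) = -702/3685
  n = 3: D(3) = 3(3 + 43/12) = 79/4; numerator = 2(-702/3685) - 3(24/55) = -6228/3685; a_3 = (-6228/3685)/(79/4) = -24912/291115
  n = 4: D(4) = 4(4 + 43/12) = 91/3; numerator = 2(-24912/291115) - 3(-702/3685) = 23310/58223; a_4 = (23310/58223)/(91/3) = 9990/756899

r = 5/4; a_0 = 1; a_1 = 24/55; a_2 = -702/3685; a_3 = -24912/291115; a_4 = 9990/756899


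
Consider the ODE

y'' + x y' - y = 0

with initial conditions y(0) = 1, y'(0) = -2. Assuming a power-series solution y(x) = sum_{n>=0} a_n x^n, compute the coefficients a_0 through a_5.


Ansatz: y(x) = sum_{n>=0} a_n x^n, so y'(x) = sum_{n>=1} n a_n x^(n-1) and y''(x) = sum_{n>=2} n(n-1) a_n x^(n-2).
Substitute into P(x) y'' + Q(x) y' + R(x) y = 0 with P(x) = 1, Q(x) = x, R(x) = -1, and match powers of x.
Initial conditions: a_0 = 1, a_1 = -2.
Setting the coefficient of each power of x to zero and solving order by order (substituting the coefficients already found):
  x^0: 2 a_2 - a_0 = 0  ->  2 a_2 = a_0 = 1  ->  a_2 = 1/2
  x^1: 6 a_3 = 0  ->  a_3 = 0
  x^2: 12 a_4 + a_2 = 0  ->  12 a_4 = -a_2 = -1/2  ->  a_4 = -1/24
  x^3: 20 a_5 + 2 a_3 = 0  ->  20 a_5 = -2 a_3 = 0  ->  a_5 = 0
Truncated series: y(x) = 1 - 2 x + (1/2) x^2 - (1/24) x^4 + O(x^6).

a_0 = 1; a_1 = -2; a_2 = 1/2; a_3 = 0; a_4 = -1/24; a_5 = 0


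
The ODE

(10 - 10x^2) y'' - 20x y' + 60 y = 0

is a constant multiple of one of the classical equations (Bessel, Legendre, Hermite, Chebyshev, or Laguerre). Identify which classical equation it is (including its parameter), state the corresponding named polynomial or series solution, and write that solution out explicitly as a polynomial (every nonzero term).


All three coefficients share the factor 10; dividing through by 10 gives  (1 - x^2) y'' - 2x y' + 6 y = 0.
This matches the Legendre equation (1 - x^2) y'' - 2x y' + n(n+1) y = 0 (note the -2x y' term) with n(n+1) = 6, so n = 2; the polynomial solution is P_2(x).
With y = sum_k a_k x^k, matching x^k gives (k+2)(k+1) a_{k+2} = [k(k+1) - n(n+1)] a_k = (k - 2)(k + 3) a_k. The right side vanishes at k = 2, so the series with the parity of 2 terminates at degree 2.
Standard normalization (P_n(1) = 1): leading coefficient (2n)!/(2^n (n!)^2) = 24/(4*4) = 3/2, so a_2 = 3/2. Work downward with a_k = (k+1)(k+2) a_{k+2} / ((k - 2)(k + 3)):
  a_0 = (1)(2)(3/2) / ((0 - 2)(0 + 3)) = 3/(-6) = -1/2
Hence P_2(x) = 3 x^2/2 - 1/2.

P_2(x); series = 3 x^2/2 - 1/2


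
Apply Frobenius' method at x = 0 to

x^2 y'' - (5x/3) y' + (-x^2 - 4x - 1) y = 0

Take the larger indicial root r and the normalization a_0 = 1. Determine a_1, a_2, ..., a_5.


Write in Frobenius form y'' + (p(x)/x) y' + (q(x)/x^2) y = 0:
  p(x) = -5/3,  q(x) = -x^2 - 4x - 1.
Indicial equation: r(r-1) + (-5/3) r + (-1) = 0 -> roots r_1 = 3, r_2 = -1/3.
Take r = r_1 = 3. Let y(x) = x^r sum_{n>=0} a_n x^n with a_0 = 1.
Substitute y = x^r sum a_n x^n and match x^{r+n}. The recurrence is
  D(n) a_n - 4 a_{n-1} - 1 a_{n-2} = 0,  where D(n) = (r+n)(r+n-1) + (-5/3)(r+n) + (-1).
  a_n = [4 a_{n-1} + 1 a_{n-2}] / D(n).
Since the indicial polynomial factors as (r - r_1)(r - r_2), D(n) = (r_1 + n - r_1)(r_1 + n - r_2) = n(n + 10/3).
Evaluating step by step (a_0 = 1):
  n = 1: D(1) = 1(1 + 10/3) = 13/3; numerator = 4(1) = 4; a_1 = (4)/(13/3) = 12/13
  n = 2: D(2) = 2(2 + 10/3) = 32/3; numerator = 4(12/13) + 1(1) = 61/13; a_2 = (61/13)/(32/3) = 183/416
  n = 3: D(3) = 3(3 + 10/3) = 19; numerator = 4(183/416) + 1(12/13) = 279/104; a_3 = (279/104)/(19) = 279/1976
  n = 4: D(4) = 4(4 + 10/3) = 88/3; numerator = 4(279/1976) + 1(183/416) = 7941/7904; a_4 = (7941/7904)/(88/3) = 23823/695552
  n = 5: D(5) = 5(5 + 10/3) = 125/3; numerator = 4(23823/695552) + 1(279/1976) = 48375/173888; a_5 = (48375/173888)/(125/3) = 1161/173888

r = 3; a_0 = 1; a_1 = 12/13; a_2 = 183/416; a_3 = 279/1976; a_4 = 23823/695552; a_5 = 1161/173888


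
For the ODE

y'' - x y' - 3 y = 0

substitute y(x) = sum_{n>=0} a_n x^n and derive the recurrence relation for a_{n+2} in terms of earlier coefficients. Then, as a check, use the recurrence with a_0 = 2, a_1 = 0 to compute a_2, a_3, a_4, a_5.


Substitute y = sum_n a_n x^n.
y''(x) has coefficient (n+2)(n+1) a_{n+2} at x^n;
-x y'(x) has coefficient -n a_n at x^n (shift);
-3 y(x) has coefficient -3 a_n at x^n.
Matching x^n: (n+2)(n+1) a_{n+2} + (-n - 3) a_n = 0.
Thus a_{n+2} = (n + 3) / ((n+1)(n+2)) * a_n.

Check with a_0 = 2, a_1 = 0 (apply the recurrence for n = 0, 1, 2, 3): a_0 = 2, a_1 = 0, a_2 = 3, a_3 = 0, a_4 = 5/4, a_5 = 0.

a_(n+2) = (n + 3) / ((n+1)(n+2)) * a_n; check: a_0 = 2, a_1 = 0, a_2 = 3, a_3 = 0, a_4 = 5/4, a_5 = 0


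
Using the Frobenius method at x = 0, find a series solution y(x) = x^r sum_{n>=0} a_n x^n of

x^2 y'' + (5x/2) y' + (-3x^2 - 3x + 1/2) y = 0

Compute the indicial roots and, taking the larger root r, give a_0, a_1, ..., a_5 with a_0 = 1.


Write in Frobenius form y'' + (p(x)/x) y' + (q(x)/x^2) y = 0:
  p(x) = 5/2,  q(x) = -3x^2 - 3x + 1/2.
Indicial equation: r(r-1) + (5/2) r + (1/2) = 0 -> roots r_1 = -1/2, r_2 = -1.
Take r = r_1 = -1/2. Let y(x) = x^r sum_{n>=0} a_n x^n with a_0 = 1.
Substitute y = x^r sum a_n x^n and match x^{r+n}. The recurrence is
  D(n) a_n - 3 a_{n-1} - 3 a_{n-2} = 0,  where D(n) = (r+n)(r+n-1) + (5/2)(r+n) + (1/2).
  a_n = [3 a_{n-1} + 3 a_{n-2}] / D(n).
Since the indicial polynomial factors as (r - r_1)(r - r_2), D(n) = (r_1 + n - r_1)(r_1 + n - r_2) = n(n + 1/2).
Evaluating step by step (a_0 = 1):
  n = 1: D(1) = 1(1 + 1/2) = 3/2; numerator = 3(1) = 3; a_1 = (3)/(3/2) = 2
  n = 2: D(2) = 2(2 + 1/2) = 5; numerator = 3(2) + 3(1) = 9; a_2 = (9)/(5) = 9/5
  n = 3: D(3) = 3(3 + 1/2) = 21/2; numerator = 3(9/5) + 3(2) = 57/5; a_3 = (57/5)/(21/2) = 38/35
  n = 4: D(4) = 4(4 + 1/2) = 18; numerator = 3(38/35) + 3(9/5) = 303/35; a_4 = (303/35)/(18) = 101/210
  n = 5: D(5) = 5(5 + 1/2) = 55/2; numerator = 3(101/210) + 3(38/35) = 47/10; a_5 = (47/10)/(55/2) = 47/275

r = -1/2; a_0 = 1; a_1 = 2; a_2 = 9/5; a_3 = 38/35; a_4 = 101/210; a_5 = 47/275


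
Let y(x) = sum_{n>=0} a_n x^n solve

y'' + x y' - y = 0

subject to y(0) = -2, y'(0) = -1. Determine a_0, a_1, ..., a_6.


Ansatz: y(x) = sum_{n>=0} a_n x^n, so y'(x) = sum_{n>=1} n a_n x^(n-1) and y''(x) = sum_{n>=2} n(n-1) a_n x^(n-2).
Substitute into P(x) y'' + Q(x) y' + R(x) y = 0 with P(x) = 1, Q(x) = x, R(x) = -1, and match powers of x.
Initial conditions: a_0 = -2, a_1 = -1.
Setting the coefficient of each power of x to zero and solving order by order (substituting the coefficients already found):
  x^0: 2 a_2 - a_0 = 0  ->  2 a_2 = a_0 = -2  ->  a_2 = -1
  x^1: 6 a_3 = 0  ->  a_3 = 0
  x^2: 12 a_4 + a_2 = 0  ->  12 a_4 = -a_2 = 1  ->  a_4 = 1/12
  x^3: 20 a_5 + 2 a_3 = 0  ->  20 a_5 = -2 a_3 = 0  ->  a_5 = 0
  x^4: 30 a_6 + 3 a_4 = 0  ->  30 a_6 = -3 a_4 = -1/4  ->  a_6 = -1/120
Truncated series: y(x) = -2 - x - x^2 + (1/12) x^4 - (1/120) x^6 + O(x^7).

a_0 = -2; a_1 = -1; a_2 = -1; a_3 = 0; a_4 = 1/12; a_5 = 0; a_6 = -1/120


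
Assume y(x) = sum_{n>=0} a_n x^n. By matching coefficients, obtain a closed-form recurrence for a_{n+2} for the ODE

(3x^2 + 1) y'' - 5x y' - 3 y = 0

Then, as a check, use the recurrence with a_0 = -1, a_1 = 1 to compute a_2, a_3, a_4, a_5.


Substitute y = sum_n a_n x^n.
(1 + 3 x^2) y'' contributes (n+2)(n+1) a_{n+2} + 3 n(n-1) a_n at x^n.
-5 x y'(x) contributes -5 n a_n at x^n.
-3 y(x) contributes -3 a_n at x^n.
Matching x^n: (n+2)(n+1) a_{n+2} + (3 n(n-1) - 5 n - 3) a_n = 0.
Thus a_{n+2} = (-3 n(n-1) + 5 n + 3) / ((n+1)(n+2)) * a_n.

Check with a_0 = -1, a_1 = 1 (apply the recurrence for n = 0, 1, 2, 3): a_0 = -1, a_1 = 1, a_2 = -3/2, a_3 = 4/3, a_4 = -7/8, a_5 = 0.

a_(n+2) = (-3 n(n-1) + 5 n + 3) / ((n+1)(n+2)) * a_n; check: a_0 = -1, a_1 = 1, a_2 = -3/2, a_3 = 4/3, a_4 = -7/8, a_5 = 0


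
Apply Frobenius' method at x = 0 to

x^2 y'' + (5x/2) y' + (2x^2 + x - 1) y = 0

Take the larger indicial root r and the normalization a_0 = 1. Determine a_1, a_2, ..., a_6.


Write in Frobenius form y'' + (p(x)/x) y' + (q(x)/x^2) y = 0:
  p(x) = 5/2,  q(x) = 2x^2 + x - 1.
Indicial equation: r(r-1) + (5/2) r + (-1) = 0 -> roots r_1 = 1/2, r_2 = -2.
Take r = r_1 = 1/2. Let y(x) = x^r sum_{n>=0} a_n x^n with a_0 = 1.
Substitute y = x^r sum a_n x^n and match x^{r+n}. The recurrence is
  D(n) a_n + 1 a_{n-1} + 2 a_{n-2} = 0,  where D(n) = (r+n)(r+n-1) + (5/2)(r+n) + (-1).
  a_n = [-1 a_{n-1} - 2 a_{n-2}] / D(n).
Since the indicial polynomial factors as (r - r_1)(r - r_2), D(n) = (r_1 + n - r_1)(r_1 + n - r_2) = n(n + 5/2).
Evaluating step by step (a_0 = 1):
  n = 1: D(1) = 1(1 + 5/2) = 7/2; numerator = -1(1) = -1; a_1 = (-1)/(7/2) = -2/7
  n = 2: D(2) = 2(2 + 5/2) = 9; numerator = -1(-2/7) - 2(1) = -12/7; a_2 = (-12/7)/(9) = -4/21
  n = 3: D(3) = 3(3 + 5/2) = 33/2; numerator = -1(-4/21) - 2(-2/7) = 16/21; a_3 = (16/21)/(33/2) = 32/693
  n = 4: D(4) = 4(4 + 5/2) = 26; numerator = -1(32/693) - 2(-4/21) = 232/693; a_4 = (232/693)/(26) = 116/9009
  n = 5: D(5) = 5(5 + 5/2) = 75/2; numerator = -1(116/9009) - 2(32/693) = -316/3003; a_5 = (-316/3003)/(75/2) = -632/225225
  n = 6: D(6) = 6(6 + 5/2) = 51; numerator = -1(-632/225225) - 2(116/9009) = -5168/225225; a_6 = (-5168/225225)/(51) = -304/675675

r = 1/2; a_0 = 1; a_1 = -2/7; a_2 = -4/21; a_3 = 32/693; a_4 = 116/9009; a_5 = -632/225225; a_6 = -304/675675


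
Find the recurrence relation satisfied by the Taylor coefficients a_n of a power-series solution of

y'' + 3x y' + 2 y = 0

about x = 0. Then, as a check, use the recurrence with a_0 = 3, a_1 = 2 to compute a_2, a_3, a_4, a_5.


Substitute y = sum_n a_n x^n.
y''(x) has coefficient (n+2)(n+1) a_{n+2} at x^n;
3 x y'(x) has coefficient 3 n a_n at x^n (shift);
2 y(x) has coefficient 2 a_n at x^n.
Matching x^n: (n+2)(n+1) a_{n+2} + (3n + 2) a_n = 0.
Thus a_{n+2} = (-3n - 2) / ((n+1)(n+2)) * a_n.

Check with a_0 = 3, a_1 = 2 (apply the recurrence for n = 0, 1, 2, 3): a_0 = 3, a_1 = 2, a_2 = -3, a_3 = -5/3, a_4 = 2, a_5 = 11/12.

a_(n+2) = (-3n - 2) / ((n+1)(n+2)) * a_n; check: a_0 = 3, a_1 = 2, a_2 = -3, a_3 = -5/3, a_4 = 2, a_5 = 11/12


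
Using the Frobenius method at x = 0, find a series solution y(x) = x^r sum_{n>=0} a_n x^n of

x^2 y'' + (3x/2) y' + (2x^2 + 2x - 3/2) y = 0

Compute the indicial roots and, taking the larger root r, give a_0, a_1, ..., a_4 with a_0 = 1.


Write in Frobenius form y'' + (p(x)/x) y' + (q(x)/x^2) y = 0:
  p(x) = 3/2,  q(x) = 2x^2 + 2x - 3/2.
Indicial equation: r(r-1) + (3/2) r + (-3/2) = 0 -> roots r_1 = 1, r_2 = -3/2.
Take r = r_1 = 1. Let y(x) = x^r sum_{n>=0} a_n x^n with a_0 = 1.
Substitute y = x^r sum a_n x^n and match x^{r+n}. The recurrence is
  D(n) a_n + 2 a_{n-1} + 2 a_{n-2} = 0,  where D(n) = (r+n)(r+n-1) + (3/2)(r+n) + (-3/2).
  a_n = [-2 a_{n-1} - 2 a_{n-2}] / D(n).
Since the indicial polynomial factors as (r - r_1)(r - r_2), D(n) = (r_1 + n - r_1)(r_1 + n - r_2) = n(n + 5/2).
Evaluating step by step (a_0 = 1):
  n = 1: D(1) = 1(1 + 5/2) = 7/2; numerator = -2(1) = -2; a_1 = (-2)/(7/2) = -4/7
  n = 2: D(2) = 2(2 + 5/2) = 9; numerator = -2(-4/7) - 2(1) = -6/7; a_2 = (-6/7)/(9) = -2/21
  n = 3: D(3) = 3(3 + 5/2) = 33/2; numerator = -2(-2/21) - 2(-4/7) = 4/3; a_3 = (4/3)/(33/2) = 8/99
  n = 4: D(4) = 4(4 + 5/2) = 26; numerator = -2(8/99) - 2(-2/21) = 20/693; a_4 = (20/693)/(26) = 10/9009

r = 1; a_0 = 1; a_1 = -4/7; a_2 = -2/21; a_3 = 8/99; a_4 = 10/9009


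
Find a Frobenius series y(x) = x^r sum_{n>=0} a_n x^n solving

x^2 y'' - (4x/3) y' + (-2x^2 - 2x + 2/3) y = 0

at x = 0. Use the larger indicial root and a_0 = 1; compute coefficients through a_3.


Write in Frobenius form y'' + (p(x)/x) y' + (q(x)/x^2) y = 0:
  p(x) = -4/3,  q(x) = -2x^2 - 2x + 2/3.
Indicial equation: r(r-1) + (-4/3) r + (2/3) = 0 -> roots r_1 = 2, r_2 = 1/3.
Take r = r_1 = 2. Let y(x) = x^r sum_{n>=0} a_n x^n with a_0 = 1.
Substitute y = x^r sum a_n x^n and match x^{r+n}. The recurrence is
  D(n) a_n - 2 a_{n-1} - 2 a_{n-2} = 0,  where D(n) = (r+n)(r+n-1) + (-4/3)(r+n) + (2/3).
  a_n = [2 a_{n-1} + 2 a_{n-2}] / D(n).
Since the indicial polynomial factors as (r - r_1)(r - r_2), D(n) = (r_1 + n - r_1)(r_1 + n - r_2) = n(n + 5/3).
Evaluating step by step (a_0 = 1):
  n = 1: D(1) = 1(1 + 5/3) = 8/3; numerator = 2(1) = 2; a_1 = (2)/(8/3) = 3/4
  n = 2: D(2) = 2(2 + 5/3) = 22/3; numerator = 2(3/4) + 2(1) = 7/2; a_2 = (7/2)/(22/3) = 21/44
  n = 3: D(3) = 3(3 + 5/3) = 14; numerator = 2(21/44) + 2(3/4) = 27/11; a_3 = (27/11)/(14) = 27/154

r = 2; a_0 = 1; a_1 = 3/4; a_2 = 21/44; a_3 = 27/154


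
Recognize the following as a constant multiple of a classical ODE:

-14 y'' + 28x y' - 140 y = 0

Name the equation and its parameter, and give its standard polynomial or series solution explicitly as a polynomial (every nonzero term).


All three coefficients share the factor -14; dividing through by -14 gives  y'' - 2x y' + 10 y = 0.
This matches the Hermite equation y'' - 2x y' + 2n y = 0 with 2n = 10, so n = 5; the polynomial solution is H_5(x).
With y = sum_k a_k x^k, matching x^k gives (k+2)(k+1) a_{k+2} = 2(k - n) a_k = 2(k - 5) a_k. The right side vanishes at k = 5, so the series with the parity of 5 terminates at degree 5.
Standard normalization: leading coefficient of H_n is 2^n, so a_5 = 2^5 = 32. Work downward with a_k = (k+1)(k+2) a_{k+2} / (2(k - n)):
  a_3 = (4)(5)(32) / (2(3 - 5)) = 640/(-4) = -160
  a_1 = (2)(3)(-160) / (2(1 - 5)) = -960/(-8) = 120
Hence H_5(x) = 32 x^5 - 160 x^3 + 120 x.

H_5(x); series = 32 x^5 - 160 x^3 + 120 x


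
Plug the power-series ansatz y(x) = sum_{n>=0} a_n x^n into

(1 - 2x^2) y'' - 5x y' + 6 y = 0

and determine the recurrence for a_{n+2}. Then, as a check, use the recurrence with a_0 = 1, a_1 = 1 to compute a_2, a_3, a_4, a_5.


Substitute y = sum_n a_n x^n.
(1 - 2 x^2) y'' contributes (n+2)(n+1) a_{n+2} - 2 n(n-1) a_n at x^n.
-5 x y'(x) contributes -5 n a_n at x^n.
6 y(x) contributes 6 a_n at x^n.
Matching x^n: (n+2)(n+1) a_{n+2} + (-2 n(n-1) - 5 n + 6) a_n = 0.
Thus a_{n+2} = (2 n(n-1) + 5 n - 6) / ((n+1)(n+2)) * a_n.

Check with a_0 = 1, a_1 = 1 (apply the recurrence for n = 0, 1, 2, 3): a_0 = 1, a_1 = 1, a_2 = -3, a_3 = -1/6, a_4 = -2, a_5 = -7/40.

a_(n+2) = (2 n(n-1) + 5 n - 6) / ((n+1)(n+2)) * a_n; check: a_0 = 1, a_1 = 1, a_2 = -3, a_3 = -1/6, a_4 = -2, a_5 = -7/40


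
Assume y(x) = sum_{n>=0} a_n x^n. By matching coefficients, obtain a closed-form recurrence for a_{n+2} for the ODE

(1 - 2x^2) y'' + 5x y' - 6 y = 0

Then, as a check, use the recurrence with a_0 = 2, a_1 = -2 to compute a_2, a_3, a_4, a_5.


Substitute y = sum_n a_n x^n.
(1 - 2 x^2) y'' contributes (n+2)(n+1) a_{n+2} - 2 n(n-1) a_n at x^n.
5 x y'(x) contributes 5 n a_n at x^n.
-6 y(x) contributes -6 a_n at x^n.
Matching x^n: (n+2)(n+1) a_{n+2} + (-2 n(n-1) + 5 n - 6) a_n = 0.
Thus a_{n+2} = (2 n(n-1) - 5 n + 6) / ((n+1)(n+2)) * a_n.

Check with a_0 = 2, a_1 = -2 (apply the recurrence for n = 0, 1, 2, 3): a_0 = 2, a_1 = -2, a_2 = 6, a_3 = -1/3, a_4 = 0, a_5 = -1/20.

a_(n+2) = (2 n(n-1) - 5 n + 6) / ((n+1)(n+2)) * a_n; check: a_0 = 2, a_1 = -2, a_2 = 6, a_3 = -1/3, a_4 = 0, a_5 = -1/20


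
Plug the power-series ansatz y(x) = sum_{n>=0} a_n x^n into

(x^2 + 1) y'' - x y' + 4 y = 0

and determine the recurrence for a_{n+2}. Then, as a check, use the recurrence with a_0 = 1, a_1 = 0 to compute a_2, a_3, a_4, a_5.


Substitute y = sum_n a_n x^n.
(1 + 1 x^2) y'' contributes (n+2)(n+1) a_{n+2} + n(n-1) a_n at x^n.
-x y'(x) contributes -n a_n at x^n.
4 y(x) contributes 4 a_n at x^n.
Matching x^n: (n+2)(n+1) a_{n+2} + (n(n-1) - n + 4) a_n = 0.
Thus a_{n+2} = (-n(n-1) + n - 4) / ((n+1)(n+2)) * a_n.

Check with a_0 = 1, a_1 = 0 (apply the recurrence for n = 0, 1, 2, 3): a_0 = 1, a_1 = 0, a_2 = -2, a_3 = 0, a_4 = 2/3, a_5 = 0.

a_(n+2) = (-n(n-1) + n - 4) / ((n+1)(n+2)) * a_n; check: a_0 = 1, a_1 = 0, a_2 = -2, a_3 = 0, a_4 = 2/3, a_5 = 0


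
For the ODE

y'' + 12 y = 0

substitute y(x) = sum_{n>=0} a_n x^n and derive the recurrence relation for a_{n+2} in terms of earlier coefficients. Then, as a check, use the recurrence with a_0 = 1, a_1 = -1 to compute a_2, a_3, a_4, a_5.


Substitute y = sum_n a_n x^n into y'' + (const) y = 0.
y''(x) = sum_{n>=0} (n+2)(n+1) a_{n+2} x^n.
The ODE becomes sum_n [(n+2)(n+1) a_{n+2} + 12 a_n] x^n = 0.
Setting each coefficient to zero gives the recurrence:
  (n+2)(n+1) a_{n+2} + 12 a_n = 0,
  a_{n+2} = -12 / ((n+1)(n+2)) a_n.

Check with a_0 = 1, a_1 = -1 (apply the recurrence for n = 0, 1, 2, 3): a_0 = 1, a_1 = -1, a_2 = -6, a_3 = 2, a_4 = 6, a_5 = -6/5.

a_{n+2} = -12/((n+1)(n+2)) * a_n; check: a_0 = 1, a_1 = -1, a_2 = -6, a_3 = 2, a_4 = 6, a_5 = -6/5


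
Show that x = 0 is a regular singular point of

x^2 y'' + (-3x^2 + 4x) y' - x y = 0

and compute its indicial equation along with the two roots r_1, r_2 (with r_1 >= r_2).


Divide by x^2 to reach normal form y'' + P_1(x) y' + P_2(x) y = 0 with P_1(x) = -3 + 4/x and P_2(x) = -1/x.
x = 0 is a singular point because the y'-coefficient -3 + 4/x has a pole at x = 0 and the y-coefficient -1/x has a pole at x = 0.
It is a regular singular point because x P_1(x) = p(x) = 4 - 3x and x^2 P_2(x) = q(x) = -x are polynomials, hence analytic at x = 0.
p(0) = 4,  q(0) = 0.
Indicial equation: r(r-1) + p(0) r + q(0) = 0, i.e. r^2 + (p(0) - 1) r + q(0) = 0, i.e. r^2 + 3 r = 0.
Discriminant: (3)^2 - 4(0) = 9, so r = (-3 ± 3)/2.
Solving: r_1 = 0, r_2 = -3.

indicial: r^2 + 3 r = 0; roots r_1 = 0, r_2 = -3


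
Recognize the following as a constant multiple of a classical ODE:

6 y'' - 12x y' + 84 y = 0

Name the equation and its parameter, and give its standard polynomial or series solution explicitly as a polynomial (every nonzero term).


All three coefficients share the factor 6; dividing through by 6 gives  y'' - 2x y' + 14 y = 0.
This matches the Hermite equation y'' - 2x y' + 2n y = 0 with 2n = 14, so n = 7; the polynomial solution is H_7(x).
With y = sum_k a_k x^k, matching x^k gives (k+2)(k+1) a_{k+2} = 2(k - n) a_k = 2(k - 7) a_k. The right side vanishes at k = 7, so the series with the parity of 7 terminates at degree 7.
Standard normalization: leading coefficient of H_n is 2^n, so a_7 = 2^7 = 128. Work downward with a_k = (k+1)(k+2) a_{k+2} / (2(k - n)):
  a_5 = (6)(7)(128) / (2(5 - 7)) = 5376/(-4) = -1344
  a_3 = (4)(5)(-1344) / (2(3 - 7)) = -26880/(-8) = 3360
  a_1 = (2)(3)(3360) / (2(1 - 7)) = 20160/(-12) = -1680
Hence H_7(x) = 128 x^7 - 1344 x^5 + 3360 x^3 - 1680 x.

H_7(x); series = 128 x^7 - 1344 x^5 + 3360 x^3 - 1680 x


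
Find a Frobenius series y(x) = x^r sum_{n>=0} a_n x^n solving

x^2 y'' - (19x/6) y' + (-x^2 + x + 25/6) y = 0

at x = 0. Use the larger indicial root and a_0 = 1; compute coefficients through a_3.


Write in Frobenius form y'' + (p(x)/x) y' + (q(x)/x^2) y = 0:
  p(x) = -19/6,  q(x) = -x^2 + x + 25/6.
Indicial equation: r(r-1) + (-19/6) r + (25/6) = 0 -> roots r_1 = 5/2, r_2 = 5/3.
Take r = r_1 = 5/2. Let y(x) = x^r sum_{n>=0} a_n x^n with a_0 = 1.
Substitute y = x^r sum a_n x^n and match x^{r+n}. The recurrence is
  D(n) a_n + 1 a_{n-1} - 1 a_{n-2} = 0,  where D(n) = (r+n)(r+n-1) + (-19/6)(r+n) + (25/6).
  a_n = [-1 a_{n-1} + 1 a_{n-2}] / D(n).
Since the indicial polynomial factors as (r - r_1)(r - r_2), D(n) = (r_1 + n - r_1)(r_1 + n - r_2) = n(n + 5/6).
Evaluating step by step (a_0 = 1):
  n = 1: D(1) = 1(1 + 5/6) = 11/6; numerator = -1(1) = -1; a_1 = (-1)/(11/6) = -6/11
  n = 2: D(2) = 2(2 + 5/6) = 17/3; numerator = -1(-6/11) + 1(1) = 17/11; a_2 = (17/11)/(17/3) = 3/11
  n = 3: D(3) = 3(3 + 5/6) = 23/2; numerator = -1(3/11) + 1(-6/11) = -9/11; a_3 = (-9/11)/(23/2) = -18/253

r = 5/2; a_0 = 1; a_1 = -6/11; a_2 = 3/11; a_3 = -18/253


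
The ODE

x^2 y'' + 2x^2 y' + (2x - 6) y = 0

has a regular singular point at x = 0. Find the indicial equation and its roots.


Divide by x^2 to reach normal form y'' + P_1(x) y' + P_2(x) y = 0 with P_1(x) = 2 and P_2(x) = 2/x - 6/x^2.
x = 0 is a singular point because the y-coefficient 2/x - 6/x^2 has a pole at x = 0.
It is a regular singular point because x P_1(x) = p(x) = 2x and x^2 P_2(x) = q(x) = 2x - 6 are polynomials, hence analytic at x = 0.
p(0) = 0,  q(0) = -6.
Indicial equation: r(r-1) + p(0) r + q(0) = 0, i.e. r^2 + (p(0) - 1) r + q(0) = 0, i.e. r^2 - 1 r - 6 = 0.
Discriminant: (-1)^2 - 4(-6) = 25, so r = (1 ± 5)/2.
Solving: r_1 = 3, r_2 = -2.

indicial: r^2 - 1 r - 6 = 0; roots r_1 = 3, r_2 = -2


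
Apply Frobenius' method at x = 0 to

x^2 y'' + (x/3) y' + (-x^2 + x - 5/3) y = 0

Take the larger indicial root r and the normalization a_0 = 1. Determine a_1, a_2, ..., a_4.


Write in Frobenius form y'' + (p(x)/x) y' + (q(x)/x^2) y = 0:
  p(x) = 1/3,  q(x) = -x^2 + x - 5/3.
Indicial equation: r(r-1) + (1/3) r + (-5/3) = 0 -> roots r_1 = 5/3, r_2 = -1.
Take r = r_1 = 5/3. Let y(x) = x^r sum_{n>=0} a_n x^n with a_0 = 1.
Substitute y = x^r sum a_n x^n and match x^{r+n}. The recurrence is
  D(n) a_n + 1 a_{n-1} - 1 a_{n-2} = 0,  where D(n) = (r+n)(r+n-1) + (1/3)(r+n) + (-5/3).
  a_n = [-1 a_{n-1} + 1 a_{n-2}] / D(n).
Since the indicial polynomial factors as (r - r_1)(r - r_2), D(n) = (r_1 + n - r_1)(r_1 + n - r_2) = n(n + 8/3).
Evaluating step by step (a_0 = 1):
  n = 1: D(1) = 1(1 + 8/3) = 11/3; numerator = -1(1) = -1; a_1 = (-1)/(11/3) = -3/11
  n = 2: D(2) = 2(2 + 8/3) = 28/3; numerator = -1(-3/11) + 1(1) = 14/11; a_2 = (14/11)/(28/3) = 3/22
  n = 3: D(3) = 3(3 + 8/3) = 17; numerator = -1(3/22) + 1(-3/11) = -9/22; a_3 = (-9/22)/(17) = -9/374
  n = 4: D(4) = 4(4 + 8/3) = 80/3; numerator = -1(-9/374) + 1(3/22) = 30/187; a_4 = (30/187)/(80/3) = 9/1496

r = 5/3; a_0 = 1; a_1 = -3/11; a_2 = 3/22; a_3 = -9/374; a_4 = 9/1496


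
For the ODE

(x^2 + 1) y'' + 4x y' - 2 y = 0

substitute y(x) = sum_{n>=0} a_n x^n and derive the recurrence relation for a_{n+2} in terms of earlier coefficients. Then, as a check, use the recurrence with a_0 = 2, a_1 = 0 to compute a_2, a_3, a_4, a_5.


Substitute y = sum_n a_n x^n.
(1 + 1 x^2) y'' contributes (n+2)(n+1) a_{n+2} + n(n-1) a_n at x^n.
4 x y'(x) contributes 4 n a_n at x^n.
-2 y(x) contributes -2 a_n at x^n.
Matching x^n: (n+2)(n+1) a_{n+2} + (n(n-1) + 4 n - 2) a_n = 0.
Thus a_{n+2} = (-n(n-1) - 4 n + 2) / ((n+1)(n+2)) * a_n.

Check with a_0 = 2, a_1 = 0 (apply the recurrence for n = 0, 1, 2, 3): a_0 = 2, a_1 = 0, a_2 = 2, a_3 = 0, a_4 = -4/3, a_5 = 0.

a_(n+2) = (-n(n-1) - 4 n + 2) / ((n+1)(n+2)) * a_n; check: a_0 = 2, a_1 = 0, a_2 = 2, a_3 = 0, a_4 = -4/3, a_5 = 0


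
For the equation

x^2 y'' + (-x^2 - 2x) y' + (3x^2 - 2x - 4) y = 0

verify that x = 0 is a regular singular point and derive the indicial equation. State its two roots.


Divide by x^2 to reach normal form y'' + P_1(x) y' + P_2(x) y = 0 with P_1(x) = -1 - 2/x and P_2(x) = 3 - 2/x - 4/x^2.
x = 0 is a singular point because the y'-coefficient -1 - 2/x has a pole at x = 0 and the y-coefficient 3 - 2/x - 4/x^2 has a pole at x = 0.
It is a regular singular point because x P_1(x) = p(x) = -x - 2 and x^2 P_2(x) = q(x) = 3x^2 - 2x - 4 are polynomials, hence analytic at x = 0.
p(0) = -2,  q(0) = -4.
Indicial equation: r(r-1) + p(0) r + q(0) = 0, i.e. r^2 + (p(0) - 1) r + q(0) = 0, i.e. r^2 - 3 r - 4 = 0.
Discriminant: (-3)^2 - 4(-4) = 25, so r = (3 ± 5)/2.
Solving: r_1 = 4, r_2 = -1.

indicial: r^2 - 3 r - 4 = 0; roots r_1 = 4, r_2 = -1


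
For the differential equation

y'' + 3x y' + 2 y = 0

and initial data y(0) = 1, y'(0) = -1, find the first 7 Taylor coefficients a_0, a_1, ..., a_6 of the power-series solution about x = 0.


Ansatz: y(x) = sum_{n>=0} a_n x^n, so y'(x) = sum_{n>=1} n a_n x^(n-1) and y''(x) = sum_{n>=2} n(n-1) a_n x^(n-2).
Substitute into P(x) y'' + Q(x) y' + R(x) y = 0 with P(x) = 1, Q(x) = 3x, R(x) = 2, and match powers of x.
Initial conditions: a_0 = 1, a_1 = -1.
Setting the coefficient of each power of x to zero and solving order by order (substituting the coefficients already found):
  x^0: 2 a_2 + 2 a_0 = 0  ->  2 a_2 = -2 a_0 = -2  ->  a_2 = -1
  x^1: 6 a_3 + 5 a_1 = 0  ->  6 a_3 = -5 a_1 = 5  ->  a_3 = 5/6
  x^2: 12 a_4 + 8 a_2 = 0  ->  12 a_4 = -8 a_2 = 8  ->  a_4 = 2/3
  x^3: 20 a_5 + 11 a_3 = 0  ->  20 a_5 = -11 a_3 = -55/6  ->  a_5 = -11/24
  x^4: 30 a_6 + 14 a_4 = 0  ->  30 a_6 = -14 a_4 = -28/3  ->  a_6 = -14/45
Truncated series: y(x) = 1 - x - x^2 + (5/6) x^3 + (2/3) x^4 - (11/24) x^5 - (14/45) x^6 + O(x^7).

a_0 = 1; a_1 = -1; a_2 = -1; a_3 = 5/6; a_4 = 2/3; a_5 = -11/24; a_6 = -14/45


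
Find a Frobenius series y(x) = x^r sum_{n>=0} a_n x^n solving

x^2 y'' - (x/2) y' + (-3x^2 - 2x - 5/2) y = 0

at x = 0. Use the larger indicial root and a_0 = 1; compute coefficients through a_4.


Write in Frobenius form y'' + (p(x)/x) y' + (q(x)/x^2) y = 0:
  p(x) = -1/2,  q(x) = -3x^2 - 2x - 5/2.
Indicial equation: r(r-1) + (-1/2) r + (-5/2) = 0 -> roots r_1 = 5/2, r_2 = -1.
Take r = r_1 = 5/2. Let y(x) = x^r sum_{n>=0} a_n x^n with a_0 = 1.
Substitute y = x^r sum a_n x^n and match x^{r+n}. The recurrence is
  D(n) a_n - 2 a_{n-1} - 3 a_{n-2} = 0,  where D(n) = (r+n)(r+n-1) + (-1/2)(r+n) + (-5/2).
  a_n = [2 a_{n-1} + 3 a_{n-2}] / D(n).
Since the indicial polynomial factors as (r - r_1)(r - r_2), D(n) = (r_1 + n - r_1)(r_1 + n - r_2) = n(n + 7/2).
Evaluating step by step (a_0 = 1):
  n = 1: D(1) = 1(1 + 7/2) = 9/2; numerator = 2(1) = 2; a_1 = (2)/(9/2) = 4/9
  n = 2: D(2) = 2(2 + 7/2) = 11; numerator = 2(4/9) + 3(1) = 35/9; a_2 = (35/9)/(11) = 35/99
  n = 3: D(3) = 3(3 + 7/2) = 39/2; numerator = 2(35/99) + 3(4/9) = 202/99; a_3 = (202/99)/(39/2) = 404/3861
  n = 4: D(4) = 4(4 + 7/2) = 30; numerator = 2(404/3861) + 3(35/99) = 4903/3861; a_4 = (4903/3861)/(30) = 4903/115830

r = 5/2; a_0 = 1; a_1 = 4/9; a_2 = 35/99; a_3 = 404/3861; a_4 = 4903/115830


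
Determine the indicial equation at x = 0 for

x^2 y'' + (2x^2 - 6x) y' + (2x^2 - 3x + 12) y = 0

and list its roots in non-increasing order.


Divide by x^2 to reach normal form y'' + P_1(x) y' + P_2(x) y = 0 with P_1(x) = 2 - 6/x and P_2(x) = 2 - 3/x + 12/x^2.
x = 0 is a singular point because the y'-coefficient 2 - 6/x has a pole at x = 0 and the y-coefficient 2 - 3/x + 12/x^2 has a pole at x = 0.
It is a regular singular point because x P_1(x) = p(x) = 2x - 6 and x^2 P_2(x) = q(x) = 2x^2 - 3x + 12 are polynomials, hence analytic at x = 0.
p(0) = -6,  q(0) = 12.
Indicial equation: r(r-1) + p(0) r + q(0) = 0, i.e. r^2 + (p(0) - 1) r + q(0) = 0, i.e. r^2 - 7 r + 12 = 0.
Discriminant: (-7)^2 - 4(12) = 1, so r = (7 ± 1)/2.
Solving: r_1 = 4, r_2 = 3.

indicial: r^2 - 7 r + 12 = 0; roots r_1 = 4, r_2 = 3


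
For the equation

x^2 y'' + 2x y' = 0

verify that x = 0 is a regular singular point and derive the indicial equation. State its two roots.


Divide by x^2 to reach normal form y'' + P_1(x) y' + P_2(x) y = 0 with P_1(x) = 2/x and P_2(x) = 0.
x = 0 is a singular point because the y'-coefficient 2/x has a pole at x = 0.
It is a regular singular point because x P_1(x) = p(x) = 2 and x^2 P_2(x) = q(x) = 0 are polynomials, hence analytic at x = 0.
p(0) = 2,  q(0) = 0.
Indicial equation: r(r-1) + p(0) r + q(0) = 0, i.e. r^2 + (p(0) - 1) r + q(0) = 0, i.e. r^2 + 1 r = 0.
Discriminant: (1)^2 - 4(0) = 1, so r = (-1 ± 1)/2.
Solving: r_1 = 0, r_2 = -1.

indicial: r^2 + 1 r = 0; roots r_1 = 0, r_2 = -1


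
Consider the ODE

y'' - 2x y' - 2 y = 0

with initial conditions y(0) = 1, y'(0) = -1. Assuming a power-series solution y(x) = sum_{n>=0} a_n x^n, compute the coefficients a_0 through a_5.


Ansatz: y(x) = sum_{n>=0} a_n x^n, so y'(x) = sum_{n>=1} n a_n x^(n-1) and y''(x) = sum_{n>=2} n(n-1) a_n x^(n-2).
Substitute into P(x) y'' + Q(x) y' + R(x) y = 0 with P(x) = 1, Q(x) = -2x, R(x) = -2, and match powers of x.
Initial conditions: a_0 = 1, a_1 = -1.
Setting the coefficient of each power of x to zero and solving order by order (substituting the coefficients already found):
  x^0: 2 a_2 - 2 a_0 = 0  ->  2 a_2 = 2 a_0 = 2  ->  a_2 = 1
  x^1: 6 a_3 - 4 a_1 = 0  ->  6 a_3 = 4 a_1 = -4  ->  a_3 = -2/3
  x^2: 12 a_4 - 6 a_2 = 0  ->  12 a_4 = 6 a_2 = 6  ->  a_4 = 1/2
  x^3: 20 a_5 - 8 a_3 = 0  ->  20 a_5 = 8 a_3 = -16/3  ->  a_5 = -4/15
Truncated series: y(x) = 1 - x + x^2 - (2/3) x^3 + (1/2) x^4 - (4/15) x^5 + O(x^6).

a_0 = 1; a_1 = -1; a_2 = 1; a_3 = -2/3; a_4 = 1/2; a_5 = -4/15


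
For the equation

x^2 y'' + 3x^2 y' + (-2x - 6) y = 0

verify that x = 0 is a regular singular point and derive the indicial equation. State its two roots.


Divide by x^2 to reach normal form y'' + P_1(x) y' + P_2(x) y = 0 with P_1(x) = 3 and P_2(x) = -2/x - 6/x^2.
x = 0 is a singular point because the y-coefficient -2/x - 6/x^2 has a pole at x = 0.
It is a regular singular point because x P_1(x) = p(x) = 3x and x^2 P_2(x) = q(x) = -2x - 6 are polynomials, hence analytic at x = 0.
p(0) = 0,  q(0) = -6.
Indicial equation: r(r-1) + p(0) r + q(0) = 0, i.e. r^2 + (p(0) - 1) r + q(0) = 0, i.e. r^2 - 1 r - 6 = 0.
Discriminant: (-1)^2 - 4(-6) = 25, so r = (1 ± 5)/2.
Solving: r_1 = 3, r_2 = -2.

indicial: r^2 - 1 r - 6 = 0; roots r_1 = 3, r_2 = -2


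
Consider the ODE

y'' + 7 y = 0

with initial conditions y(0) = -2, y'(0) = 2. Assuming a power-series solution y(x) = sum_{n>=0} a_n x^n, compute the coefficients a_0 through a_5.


Ansatz: y(x) = sum_{n>=0} a_n x^n, so y'(x) = sum_{n>=1} n a_n x^(n-1) and y''(x) = sum_{n>=2} n(n-1) a_n x^(n-2).
Substitute into P(x) y'' + Q(x) y' + R(x) y = 0 with P(x) = 1, Q(x) = 0, R(x) = 7, and match powers of x.
Initial conditions: a_0 = -2, a_1 = 2.
Setting the coefficient of each power of x to zero and solving order by order (substituting the coefficients already found):
  x^0: 2 a_2 + 7 a_0 = 0  ->  2 a_2 = -7 a_0 = 14  ->  a_2 = 7
  x^1: 6 a_3 + 7 a_1 = 0  ->  6 a_3 = -7 a_1 = -14  ->  a_3 = -7/3
  x^2: 12 a_4 + 7 a_2 = 0  ->  12 a_4 = -7 a_2 = -49  ->  a_4 = -49/12
  x^3: 20 a_5 + 7 a_3 = 0  ->  20 a_5 = -7 a_3 = 49/3  ->  a_5 = 49/60
Truncated series: y(x) = -2 + 2 x + 7 x^2 - (7/3) x^3 - (49/12) x^4 + (49/60) x^5 + O(x^6).

a_0 = -2; a_1 = 2; a_2 = 7; a_3 = -7/3; a_4 = -49/12; a_5 = 49/60


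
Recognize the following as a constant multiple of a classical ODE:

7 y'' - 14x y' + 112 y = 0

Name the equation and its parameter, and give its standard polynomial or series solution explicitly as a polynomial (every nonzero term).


All three coefficients share the factor 7; dividing through by 7 gives  y'' - 2x y' + 16 y = 0.
This matches the Hermite equation y'' - 2x y' + 2n y = 0 with 2n = 16, so n = 8; the polynomial solution is H_8(x).
With y = sum_k a_k x^k, matching x^k gives (k+2)(k+1) a_{k+2} = 2(k - n) a_k = 2(k - 8) a_k. The right side vanishes at k = 8, so the series with the parity of 8 terminates at degree 8.
Standard normalization: leading coefficient of H_n is 2^n, so a_8 = 2^8 = 256. Work downward with a_k = (k+1)(k+2) a_{k+2} / (2(k - n)):
  a_6 = (7)(8)(256) / (2(6 - 8)) = 14336/(-4) = -3584
  a_4 = (5)(6)(-3584) / (2(4 - 8)) = -107520/(-8) = 13440
  a_2 = (3)(4)(13440) / (2(2 - 8)) = 161280/(-12) = -13440
  a_0 = (1)(2)(-13440) / (2(0 - 8)) = -26880/(-16) = 1680
Hence H_8(x) = 256 x^8 - 3584 x^6 + 13440 x^4 - 13440 x^2 + 1680.

H_8(x); series = 256 x^8 - 3584 x^6 + 13440 x^4 - 13440 x^2 + 1680


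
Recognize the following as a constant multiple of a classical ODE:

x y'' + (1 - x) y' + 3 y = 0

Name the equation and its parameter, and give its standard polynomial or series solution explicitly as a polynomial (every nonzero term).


The equation is already in a standard form:  x y'' + (1 - x) y' + 3 y = 0.
This matches the Laguerre equation x y'' + (1 - x) y' + n y = 0 with n = 3; the polynomial solution is L_3(x).
With y = sum_k a_k x^k, matching x^k gives (k+1)k a_{k+1} + (k+1) a_{k+1} - k a_k + n a_k = 0, i.e. (k+1)^2 a_{k+1} = (k - n) a_k = (k - 3) a_k. The right side vanishes at k = 3, so the series terminates at degree 3.
Standard normalization L_n(0) = 1 gives a_0 = 1. Work upward with a_{k+1} = (k - 3) a_k / (k+1)^2:
  a_1 = (0 - 3)(1) / 1^2 = -3/1 = -3
  a_2 = (1 - 3)(-3) / 2^2 = 6/4 = 3/2
  a_3 = (2 - 3)(3/2) / 3^2 = (-3/2)/9 = -1/6
Hence L_3(x) = -x^3/6 + 3 x^2/2 - 3 x + 1.

L_3(x); series = -x^3/6 + 3 x^2/2 - 3 x + 1


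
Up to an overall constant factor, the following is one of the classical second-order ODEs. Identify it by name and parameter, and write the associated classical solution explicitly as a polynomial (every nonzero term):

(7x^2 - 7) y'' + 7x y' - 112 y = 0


All three coefficients share the factor -7; dividing through by -7 gives  (1 - x^2) y'' - x y' + 16 y = 0.
This matches the Chebyshev equation (1 - x^2) y'' - x y' + n^2 y = 0 (note the -x y' term, not -2x y') with n^2 = 16, so n = 4; the polynomial solution is T_4(x).
With y = sum_k a_k x^k, matching x^k gives (k+2)(k+1) a_{k+2} = (k^2 - n^2) a_k = (k - 4)(k + 4) a_k. The right side vanishes at k = 4, so the series with the parity of 4 terminates at degree 4.
Standard normalization: leading coefficient of T_n is 2^(n-1), so a_4 = 2^3 = 8. Work downward with a_k = (k+1)(k+2) a_{k+2} / ((k - 4)(k + 4)):
  a_2 = (3)(4)(8) / ((2 - 4)(2 + 4)) = 96/(-12) = -8
  a_0 = (1)(2)(-8) / ((0 - 4)(0 + 4)) = -16/(-16) = 1
Hence T_4(x) = 8 x^4 - 8 x^2 + 1.

T_4(x); series = 8 x^4 - 8 x^2 + 1


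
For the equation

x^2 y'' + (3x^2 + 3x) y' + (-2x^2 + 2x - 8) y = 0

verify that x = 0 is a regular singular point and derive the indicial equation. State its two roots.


Divide by x^2 to reach normal form y'' + P_1(x) y' + P_2(x) y = 0 with P_1(x) = 3 + 3/x and P_2(x) = -2 + 2/x - 8/x^2.
x = 0 is a singular point because the y'-coefficient 3 + 3/x has a pole at x = 0 and the y-coefficient -2 + 2/x - 8/x^2 has a pole at x = 0.
It is a regular singular point because x P_1(x) = p(x) = 3x + 3 and x^2 P_2(x) = q(x) = -2x^2 + 2x - 8 are polynomials, hence analytic at x = 0.
p(0) = 3,  q(0) = -8.
Indicial equation: r(r-1) + p(0) r + q(0) = 0, i.e. r^2 + (p(0) - 1) r + q(0) = 0, i.e. r^2 + 2 r - 8 = 0.
Discriminant: (2)^2 - 4(-8) = 36, so r = (-2 ± 6)/2.
Solving: r_1 = 2, r_2 = -4.

indicial: r^2 + 2 r - 8 = 0; roots r_1 = 2, r_2 = -4


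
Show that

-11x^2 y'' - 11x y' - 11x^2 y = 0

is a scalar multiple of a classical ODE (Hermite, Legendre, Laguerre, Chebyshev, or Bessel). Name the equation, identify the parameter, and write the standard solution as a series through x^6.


All three coefficients share the factor -11; dividing through by -11 gives  x^2 y'' + x y' + x^2 y = 0.
This matches the Bessel equation x^2 y'' + x y' + (x^2 - nu^2) y = 0 with nu^2 = 0, so nu = 0; the solution bounded at x = 0 is J_0(x).
Frobenius at x = 0: indicial roots ±nu; for r = nu the recurrence k(k + 2nu) c_k = -c_{k-2} gives the standard series J_nu(x) = sum_{k>=0} (-1)^k / (k! (k+nu)!) (x/2)^(2k+nu). Evaluate the first 4 terms:
  k = 0: (-1)^0 / (0! * 0! * 2^0) x^0 = 1/(1*1*1) x^0 = (1) x^0
  k = 1: (-1)^1 / (1! * 1! * 2^2) x^2 = -1/(1*1*4) x^2 = (-1/4) x^2
  k = 2: (-1)^2 / (2! * 2! * 2^4) x^4 = 1/(2*2*16) x^4 = (1/64) x^4
  k = 3: (-1)^3 / (3! * 3! * 2^6) x^6 = -1/(6*6*64) x^6 = (-1/2304) x^6
Hence J_0(x) = -x^6/2304 + x^4/64 - x^2/4 + 1 + ....

J_0(x); series = -x^6/2304 + x^4/64 - x^2/4 + 1


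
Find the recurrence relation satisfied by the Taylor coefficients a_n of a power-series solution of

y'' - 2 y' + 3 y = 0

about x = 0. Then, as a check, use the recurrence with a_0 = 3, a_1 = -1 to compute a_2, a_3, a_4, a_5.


Substitute y = sum_n a_n x^n.
y''(x) has coefficient (n+2)(n+1) a_{n+2} at x^n;
-2 y'(x) has coefficient -2 (n+1) a_{n+1} at x^n;
3 y(x) has coefficient 3 a_n at x^n.
Matching x^n: (n+2)(n+1) a_{n+2} - 2 (n+1) a_{n+1} + 3 a_n = 0.
Thus a_{n+2} = [2 (n+1) a_{n+1} - 3 a_n] / ((n+1)(n+2)).

Check with a_0 = 3, a_1 = -1 (apply the recurrence for n = 0, 1, 2, 3): a_0 = 3, a_1 = -1, a_2 = -11/2, a_3 = -19/6, a_4 = -5/24, a_5 = 47/120.

a_(n+2) = [2 (n+1) a_(n+1) - 3 a_n] / ((n+1)(n+2)); check: a_0 = 3, a_1 = -1, a_2 = -11/2, a_3 = -19/6, a_4 = -5/24, a_5 = 47/120


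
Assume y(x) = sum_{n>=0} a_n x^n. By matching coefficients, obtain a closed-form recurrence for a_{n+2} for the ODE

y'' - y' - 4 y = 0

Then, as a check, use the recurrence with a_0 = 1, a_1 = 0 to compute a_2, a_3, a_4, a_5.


Substitute y = sum_n a_n x^n.
y''(x) has coefficient (n+2)(n+1) a_{n+2} at x^n;
-y'(x) has coefficient -(n+1) a_{n+1} at x^n;
-4 y(x) has coefficient -4 a_n at x^n.
Matching x^n: (n+2)(n+1) a_{n+2} - (n+1) a_{n+1} - 4 a_n = 0.
Thus a_{n+2} = [(n+1) a_{n+1} + 4 a_n] / ((n+1)(n+2)).

Check with a_0 = 1, a_1 = 0 (apply the recurrence for n = 0, 1, 2, 3): a_0 = 1, a_1 = 0, a_2 = 2, a_3 = 2/3, a_4 = 5/6, a_5 = 3/10.

a_(n+2) = [(n+1) a_(n+1) + 4 a_n] / ((n+1)(n+2)); check: a_0 = 1, a_1 = 0, a_2 = 2, a_3 = 2/3, a_4 = 5/6, a_5 = 3/10


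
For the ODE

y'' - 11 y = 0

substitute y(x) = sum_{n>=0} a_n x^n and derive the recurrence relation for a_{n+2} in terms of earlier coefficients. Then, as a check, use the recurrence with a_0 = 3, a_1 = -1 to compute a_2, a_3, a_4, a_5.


Substitute y = sum_n a_n x^n into y'' + (const) y = 0.
y''(x) = sum_{n>=0} (n+2)(n+1) a_{n+2} x^n.
The ODE becomes sum_n [(n+2)(n+1) a_{n+2} - 11 a_n] x^n = 0.
Setting each coefficient to zero gives the recurrence:
  (n+2)(n+1) a_{n+2} - 11 a_n = 0,
  a_{n+2} = 11 / ((n+1)(n+2)) a_n.

Check with a_0 = 3, a_1 = -1 (apply the recurrence for n = 0, 1, 2, 3): a_0 = 3, a_1 = -1, a_2 = 33/2, a_3 = -11/6, a_4 = 121/8, a_5 = -121/120.

a_{n+2} = 11/((n+1)(n+2)) * a_n; check: a_0 = 3, a_1 = -1, a_2 = 33/2, a_3 = -11/6, a_4 = 121/8, a_5 = -121/120


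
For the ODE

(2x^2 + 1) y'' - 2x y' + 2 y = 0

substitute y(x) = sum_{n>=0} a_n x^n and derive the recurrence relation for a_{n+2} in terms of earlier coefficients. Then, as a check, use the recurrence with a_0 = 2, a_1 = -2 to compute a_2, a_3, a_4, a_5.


Substitute y = sum_n a_n x^n.
(1 + 2 x^2) y'' contributes (n+2)(n+1) a_{n+2} + 2 n(n-1) a_n at x^n.
-2 x y'(x) contributes -2 n a_n at x^n.
2 y(x) contributes 2 a_n at x^n.
Matching x^n: (n+2)(n+1) a_{n+2} + (2 n(n-1) - 2 n + 2) a_n = 0.
Thus a_{n+2} = (-2 n(n-1) + 2 n - 2) / ((n+1)(n+2)) * a_n.

Check with a_0 = 2, a_1 = -2 (apply the recurrence for n = 0, 1, 2, 3): a_0 = 2, a_1 = -2, a_2 = -2, a_3 = 0, a_4 = 1/3, a_5 = 0.

a_(n+2) = (-2 n(n-1) + 2 n - 2) / ((n+1)(n+2)) * a_n; check: a_0 = 2, a_1 = -2, a_2 = -2, a_3 = 0, a_4 = 1/3, a_5 = 0
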